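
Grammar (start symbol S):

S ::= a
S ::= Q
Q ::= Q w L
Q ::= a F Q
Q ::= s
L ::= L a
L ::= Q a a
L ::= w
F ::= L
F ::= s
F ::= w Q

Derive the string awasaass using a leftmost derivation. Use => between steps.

S => Q => aFQ => awQQ => awaFQQ => awaLQQ => awaQaaQQ => awasaaQQ => awasaasQ => awasaass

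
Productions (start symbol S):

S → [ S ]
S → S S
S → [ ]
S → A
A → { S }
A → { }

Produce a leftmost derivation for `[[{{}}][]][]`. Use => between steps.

S => SS => [S]S => [SS]S => [[S]S]S => [[A]S]S => [[{S}]S]S => [[{A}]S]S => [[{{}}]S]S => [[{{}}][]]S => [[{{}}][]][]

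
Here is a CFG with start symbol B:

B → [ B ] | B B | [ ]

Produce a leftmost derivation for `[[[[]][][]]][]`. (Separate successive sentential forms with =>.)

B => BB => [B]B => [[B]]B => [[BB]]B => [[BBB]]B => [[[B]BB]]B => [[[[]]BB]]B => [[[[]][]B]]B => [[[[]][][]]]B => [[[[]][][]]][]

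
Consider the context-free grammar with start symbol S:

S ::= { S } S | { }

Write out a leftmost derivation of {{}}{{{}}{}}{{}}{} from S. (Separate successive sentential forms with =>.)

S => {S}S => {{}}S => {{}}{S}S => {{}}{{S}S}S => {{}}{{{}}S}S => {{}}{{{}}{}}S => {{}}{{{}}{}}{S}S => {{}}{{{}}{}}{{}}S => {{}}{{{}}{}}{{}}{}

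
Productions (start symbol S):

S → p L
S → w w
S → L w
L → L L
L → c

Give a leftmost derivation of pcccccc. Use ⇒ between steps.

S ⇒ pL ⇒ pLL ⇒ pLLL ⇒ pLLLL ⇒ pLLLLL ⇒ pLLLLLL ⇒ pcLLLLL ⇒ pccLLLL ⇒ pcccLLL ⇒ pccccLL ⇒ pcccccL ⇒ pcccccc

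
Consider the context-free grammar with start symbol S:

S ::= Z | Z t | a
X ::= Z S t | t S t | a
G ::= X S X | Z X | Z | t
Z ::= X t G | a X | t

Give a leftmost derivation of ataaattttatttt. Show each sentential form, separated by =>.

S => Zt => aXt => atStt => atZttt => ataXttt => ataZStttt => ataXtGStttt => ataZSttGStttt => ataaXSttGStttt => ataaaSttGStttt => ataaaZttGStttt => ataaatttGStttt => ataaattttStttt => ataaattttatttt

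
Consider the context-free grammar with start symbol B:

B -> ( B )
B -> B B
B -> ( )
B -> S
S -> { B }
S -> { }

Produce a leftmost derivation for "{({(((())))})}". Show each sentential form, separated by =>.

B => S => {B} => {(B)} => {(S)} => {({B})} => {({(B)})} => {({((B))})} => {({(((B)))})} => {({(((())))})}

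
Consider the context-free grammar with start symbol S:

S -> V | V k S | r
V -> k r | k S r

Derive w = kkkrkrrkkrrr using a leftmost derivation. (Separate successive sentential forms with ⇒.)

S ⇒ V   [S -> V]
V ⇒ kSr   [V -> k S r]
kSr ⇒ kVkSr   [S -> V k S]
kVkSr ⇒ kkSrkSr   [V -> k S r]
kkSrkSr ⇒ kkVkSrkSr   [S -> V k S]
kkVkSrkSr ⇒ kkkrkSrkSr   [V -> k r]
kkkrkSrkSr ⇒ kkkrkrrkSr   [S -> r]
kkkrkrrkSr ⇒ kkkrkrrkVr   [S -> V]
kkkrkrrkVr ⇒ kkkrkrrkkSrr   [V -> k S r]
kkkrkrrkkSrr ⇒ kkkrkrrkkrrr   [S -> r]

S ⇒ V ⇒ kSr ⇒ kVkSr ⇒ kkSrkSr ⇒ kkVkSrkSr ⇒ kkkrkSrkSr ⇒ kkkrkrrkSr ⇒ kkkrkrrkVr ⇒ kkkrkrrkkSrr ⇒ kkkrkrrkkrrr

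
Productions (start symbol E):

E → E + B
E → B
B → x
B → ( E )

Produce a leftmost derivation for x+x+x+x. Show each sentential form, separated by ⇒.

E ⇒ E+B   [E → E + B]
E+B ⇒ E+B+B   [E → E + B]
E+B+B ⇒ E+B+B+B   [E → E + B]
E+B+B+B ⇒ B+B+B+B   [E → B]
B+B+B+B ⇒ x+B+B+B   [B → x]
x+B+B+B ⇒ x+x+B+B   [B → x]
x+x+B+B ⇒ x+x+x+B   [B → x]
x+x+x+B ⇒ x+x+x+x   [B → x]

E ⇒ E+B ⇒ E+B+B ⇒ E+B+B+B ⇒ B+B+B+B ⇒ x+B+B+B ⇒ x+x+B+B ⇒ x+x+x+B ⇒ x+x+x+x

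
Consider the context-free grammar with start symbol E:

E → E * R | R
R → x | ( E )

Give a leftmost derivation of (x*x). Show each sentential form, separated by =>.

E => R   [E → R]
R => (E)   [R → ( E )]
(E) => (E*R)   [E → E * R]
(E*R) => (R*R)   [E → R]
(R*R) => (x*R)   [R → x]
(x*R) => (x*x)   [R → x]

E => R => (E) => (E*R) => (R*R) => (x*R) => (x*x)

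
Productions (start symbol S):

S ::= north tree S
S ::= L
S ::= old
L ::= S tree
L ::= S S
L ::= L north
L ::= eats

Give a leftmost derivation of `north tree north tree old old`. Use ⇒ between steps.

S ⇒ north tree S ⇒ north tree L ⇒ north tree S S ⇒ north tree north tree S S ⇒ north tree north tree old S ⇒ north tree north tree old old

S ⇒ north tree S   [S ::= north tree S]
north tree S ⇒ north tree L   [S ::= L]
north tree L ⇒ north tree S S   [L ::= S S]
north tree S S ⇒ north tree north tree S S   [S ::= north tree S]
north tree north tree S S ⇒ north tree north tree old S   [S ::= old]
north tree north tree old S ⇒ north tree north tree old old   [S ::= old]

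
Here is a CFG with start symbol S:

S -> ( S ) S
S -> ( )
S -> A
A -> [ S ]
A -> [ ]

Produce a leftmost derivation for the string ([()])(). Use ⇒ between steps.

S ⇒ (S)S   [S -> ( S ) S]
(S)S ⇒ (A)S   [S -> A]
(A)S ⇒ ([S])S   [A -> [ S ]]
([S])S ⇒ ([()])S   [S -> ( )]
([()])S ⇒ ([()])()   [S -> ( )]

S ⇒ (S)S ⇒ (A)S ⇒ ([S])S ⇒ ([()])S ⇒ ([()])()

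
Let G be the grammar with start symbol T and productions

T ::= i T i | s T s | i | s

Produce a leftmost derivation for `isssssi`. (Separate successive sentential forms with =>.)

T=>iTi=>isTsi=>issTssi=>isssssi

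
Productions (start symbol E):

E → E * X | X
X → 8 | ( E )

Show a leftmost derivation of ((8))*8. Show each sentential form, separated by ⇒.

E ⇒ E*X   [E → E * X]
E*X ⇒ X*X   [E → X]
X*X ⇒ (E)*X   [X → ( E )]
(E)*X ⇒ (X)*X   [E → X]
(X)*X ⇒ ((E))*X   [X → ( E )]
((E))*X ⇒ ((X))*X   [E → X]
((X))*X ⇒ ((8))*X   [X → 8]
((8))*X ⇒ ((8))*8   [X → 8]

E ⇒ E*X ⇒ X*X ⇒ (E)*X ⇒ (X)*X ⇒ ((E))*X ⇒ ((X))*X ⇒ ((8))*X ⇒ ((8))*8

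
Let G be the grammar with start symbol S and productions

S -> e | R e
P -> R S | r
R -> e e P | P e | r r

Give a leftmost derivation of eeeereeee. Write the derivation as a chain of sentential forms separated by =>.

S => Re => eePe => eeRSe => eePeSe => eeRSeSe => eeeePSeSe => eeeerSeSe => eeeereeSe => eeeereeee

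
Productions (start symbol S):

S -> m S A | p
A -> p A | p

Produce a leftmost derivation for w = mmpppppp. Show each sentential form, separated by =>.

S => mSA => mmSAA => mmpAA => mmppA => mmpppA => mmppppA => mmpppppA => mmpppppp

S => mSA   [S -> m S A]
mSA => mmSAA   [S -> m S A]
mmSAA => mmpAA   [S -> p]
mmpAA => mmppA   [A -> p]
mmppA => mmpppA   [A -> p A]
mmpppA => mmppppA   [A -> p A]
mmppppA => mmpppppA   [A -> p A]
mmpppppA => mmpppppp   [A -> p]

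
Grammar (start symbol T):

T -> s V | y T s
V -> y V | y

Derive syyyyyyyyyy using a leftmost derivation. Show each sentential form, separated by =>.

T => sV   [T -> s V]
sV => syV   [V -> y V]
syV => syyV   [V -> y V]
syyV => syyyV   [V -> y V]
syyyV => syyyyV   [V -> y V]
syyyyV => syyyyyV   [V -> y V]
syyyyyV => syyyyyyV   [V -> y V]
syyyyyyV => syyyyyyyV   [V -> y V]
syyyyyyyV => syyyyyyyyV   [V -> y V]
syyyyyyyyV => syyyyyyyyyV   [V -> y V]
syyyyyyyyyV => syyyyyyyyyy   [V -> y]

T => sV => syV => syyV => syyyV => syyyyV => syyyyyV => syyyyyyV => syyyyyyyV => syyyyyyyyV => syyyyyyyyyV => syyyyyyyyyy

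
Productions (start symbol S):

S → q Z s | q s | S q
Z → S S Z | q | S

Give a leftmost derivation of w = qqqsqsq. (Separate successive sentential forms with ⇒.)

S ⇒ Sq ⇒ qZsq ⇒ qSsq ⇒ qSqsq ⇒ qqZsqsq ⇒ qqqsqsq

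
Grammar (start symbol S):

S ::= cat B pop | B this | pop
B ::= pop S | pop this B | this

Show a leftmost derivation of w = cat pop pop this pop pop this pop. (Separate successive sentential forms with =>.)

S => cat B pop => cat pop S pop => cat pop B this pop => cat pop pop this B this pop => cat pop pop this pop S this pop => cat pop pop this pop pop this pop

S => cat B pop   [S ::= cat B pop]
cat B pop => cat pop S pop   [B ::= pop S]
cat pop S pop => cat pop B this pop   [S ::= B this]
cat pop B this pop => cat pop pop this B this pop   [B ::= pop this B]
cat pop pop this B this pop => cat pop pop this pop S this pop   [B ::= pop S]
cat pop pop this pop S this pop => cat pop pop this pop pop this pop   [S ::= pop]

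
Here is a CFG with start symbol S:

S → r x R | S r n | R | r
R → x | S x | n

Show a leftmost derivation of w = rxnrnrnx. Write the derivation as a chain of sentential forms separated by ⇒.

S ⇒ rxR ⇒ rxSx ⇒ rxSrnx ⇒ rxSrnrnx ⇒ rxRrnrnx ⇒ rxnrnrnx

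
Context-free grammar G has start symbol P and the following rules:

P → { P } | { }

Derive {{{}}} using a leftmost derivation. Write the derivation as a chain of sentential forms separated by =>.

P => {P}   [P → { P }]
{P} => {{P}}   [P → { P }]
{{P}} => {{{}}}   [P → { }]

P=>{P}=>{{P}}=>{{{}}}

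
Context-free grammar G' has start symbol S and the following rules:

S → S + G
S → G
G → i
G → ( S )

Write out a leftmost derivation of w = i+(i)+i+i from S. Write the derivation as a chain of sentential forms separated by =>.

S => S+G   [S → S + G]
S+G => S+G+G   [S → S + G]
S+G+G => S+G+G+G   [S → S + G]
S+G+G+G => G+G+G+G   [S → G]
G+G+G+G => i+G+G+G   [G → i]
i+G+G+G => i+(S)+G+G   [G → ( S )]
i+(S)+G+G => i+(G)+G+G   [S → G]
i+(G)+G+G => i+(i)+G+G   [G → i]
i+(i)+G+G => i+(i)+i+G   [G → i]
i+(i)+i+G => i+(i)+i+i   [G → i]

S => S+G => S+G+G => S+G+G+G => G+G+G+G => i+G+G+G => i+(S)+G+G => i+(G)+G+G => i+(i)+G+G => i+(i)+i+G => i+(i)+i+i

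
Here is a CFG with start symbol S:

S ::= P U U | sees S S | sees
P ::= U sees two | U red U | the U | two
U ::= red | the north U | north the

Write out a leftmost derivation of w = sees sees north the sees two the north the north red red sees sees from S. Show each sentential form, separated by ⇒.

S ⇒ sees S S ⇒ sees sees S S S ⇒ sees sees P U U S S ⇒ sees sees U sees two U U S S ⇒ sees sees north the sees two U U S S ⇒ sees sees north the sees two the north U U S S ⇒ sees sees north the sees two the north the north U U S S ⇒ sees sees north the sees two the north the north red U S S ⇒ sees sees north the sees two the north the north red red S S ⇒ sees sees north the sees two the north the north red red sees S ⇒ sees sees north the sees two the north the north red red sees sees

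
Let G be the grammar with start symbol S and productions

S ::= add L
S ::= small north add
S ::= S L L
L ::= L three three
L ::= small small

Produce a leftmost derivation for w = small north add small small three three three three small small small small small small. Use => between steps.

S => S L L => S L L L L => small north add L L L L => small north add L three three L L L => small north add L three three three three L L L => small north add small small three three three three L L L => small north add small small three three three three small small L L => small north add small small three three three three small small small small L => small north add small small three three three three small small small small small small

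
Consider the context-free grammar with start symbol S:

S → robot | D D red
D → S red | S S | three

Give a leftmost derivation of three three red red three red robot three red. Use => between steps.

S => D D red   [S → D D red]
D D red => S S D red   [D → S S]
S S D red => D D red S D red   [S → D D red]
D D red S D red => S red D red S D red   [D → S red]
S red D red S D red => D D red red D red S D red   [S → D D red]
D D red red D red S D red => three D red red D red S D red   [D → three]
three D red red D red S D red => three three red red D red S D red   [D → three]
three three red red D red S D red => three three red red three red S D red   [D → three]
three three red red three red S D red => three three red red three red robot D red   [S → robot]
three three red red three red robot D red => three three red red three red robot three red   [D → three]

S => D D red => S S D red => D D red S D red => S red D red S D red => D D red red D red S D red => three D red red D red S D red => three three red red D red S D red => three three red red three red S D red => three three red red three red robot D red => three three red red three red robot three red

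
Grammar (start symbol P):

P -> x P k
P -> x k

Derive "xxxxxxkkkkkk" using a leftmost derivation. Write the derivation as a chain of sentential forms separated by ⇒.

P ⇒ xPk ⇒ xxPkk ⇒ xxxPkkk ⇒ xxxxPkkkk ⇒ xxxxxPkkkkk ⇒ xxxxxxkkkkkk

P ⇒ xPk   [P -> x P k]
xPk ⇒ xxPkk   [P -> x P k]
xxPkk ⇒ xxxPkkk   [P -> x P k]
xxxPkkk ⇒ xxxxPkkkk   [P -> x P k]
xxxxPkkkk ⇒ xxxxxPkkkkk   [P -> x P k]
xxxxxPkkkkk ⇒ xxxxxxkkkkkk   [P -> x k]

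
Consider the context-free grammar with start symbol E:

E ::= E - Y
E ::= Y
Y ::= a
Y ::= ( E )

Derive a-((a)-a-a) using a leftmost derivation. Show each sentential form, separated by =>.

E=>E-Y=>Y-Y=>a-Y=>a-(E)=>a-(E-Y)=>a-(E-Y-Y)=>a-(Y-Y-Y)=>a-((E)-Y-Y)=>a-((Y)-Y-Y)=>a-((a)-Y-Y)=>a-((a)-a-Y)=>a-((a)-a-a)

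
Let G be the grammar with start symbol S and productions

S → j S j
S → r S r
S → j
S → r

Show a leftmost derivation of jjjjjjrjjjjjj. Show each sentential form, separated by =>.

S => jSj   [S → j S j]
jSj => jjSjj   [S → j S j]
jjSjj => jjjSjjj   [S → j S j]
jjjSjjj => jjjjSjjjj   [S → j S j]
jjjjSjjjj => jjjjjSjjjjj   [S → j S j]
jjjjjSjjjjj => jjjjjjSjjjjjj   [S → j S j]
jjjjjjSjjjjjj => jjjjjjrjjjjjj   [S → r]

S=>jSj=>jjSjj=>jjjSjjj=>jjjjSjjjj=>jjjjjSjjjjj=>jjjjjjSjjjjjj=>jjjjjjrjjjjjj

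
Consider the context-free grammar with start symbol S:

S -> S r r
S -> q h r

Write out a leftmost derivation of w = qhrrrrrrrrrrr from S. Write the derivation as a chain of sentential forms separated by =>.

S => Srr => Srrrr => Srrrrrr => Srrrrrrrr => Srrrrrrrrrr => qhrrrrrrrrrrr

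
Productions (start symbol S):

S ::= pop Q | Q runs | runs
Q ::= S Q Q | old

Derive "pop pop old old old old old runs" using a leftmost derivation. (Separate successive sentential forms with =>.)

S => Q runs => S Q Q runs => pop Q Q Q runs => pop S Q Q Q Q runs => pop pop Q Q Q Q Q runs => pop pop old Q Q Q Q runs => pop pop old old Q Q Q runs => pop pop old old old Q Q runs => pop pop old old old old Q runs => pop pop old old old old old runs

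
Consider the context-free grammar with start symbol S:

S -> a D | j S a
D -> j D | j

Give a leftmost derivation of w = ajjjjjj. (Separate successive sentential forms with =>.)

S => aD   [S -> a D]
aD => ajD   [D -> j D]
ajD => ajjD   [D -> j D]
ajjD => ajjjD   [D -> j D]
ajjjD => ajjjjD   [D -> j D]
ajjjjD => ajjjjjD   [D -> j D]
ajjjjjD => ajjjjjj   [D -> j]

S => aD => ajD => ajjD => ajjjD => ajjjjD => ajjjjjD => ajjjjjj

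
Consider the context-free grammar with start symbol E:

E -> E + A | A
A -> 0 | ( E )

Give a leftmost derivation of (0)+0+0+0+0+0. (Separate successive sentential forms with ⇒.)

E ⇒ E+A ⇒ E+A+A ⇒ E+A+A+A ⇒ E+A+A+A+A ⇒ E+A+A+A+A+A ⇒ A+A+A+A+A+A ⇒ (E)+A+A+A+A+A ⇒ (A)+A+A+A+A+A ⇒ (0)+A+A+A+A+A ⇒ (0)+0+A+A+A+A ⇒ (0)+0+0+A+A+A ⇒ (0)+0+0+0+A+A ⇒ (0)+0+0+0+0+A ⇒ (0)+0+0+0+0+0

E ⇒ E+A   [E -> E + A]
E+A ⇒ E+A+A   [E -> E + A]
E+A+A ⇒ E+A+A+A   [E -> E + A]
E+A+A+A ⇒ E+A+A+A+A   [E -> E + A]
E+A+A+A+A ⇒ E+A+A+A+A+A   [E -> E + A]
E+A+A+A+A+A ⇒ A+A+A+A+A+A   [E -> A]
A+A+A+A+A+A ⇒ (E)+A+A+A+A+A   [A -> ( E )]
(E)+A+A+A+A+A ⇒ (A)+A+A+A+A+A   [E -> A]
(A)+A+A+A+A+A ⇒ (0)+A+A+A+A+A   [A -> 0]
(0)+A+A+A+A+A ⇒ (0)+0+A+A+A+A   [A -> 0]
(0)+0+A+A+A+A ⇒ (0)+0+0+A+A+A   [A -> 0]
(0)+0+0+A+A+A ⇒ (0)+0+0+0+A+A   [A -> 0]
(0)+0+0+0+A+A ⇒ (0)+0+0+0+0+A   [A -> 0]
(0)+0+0+0+0+A ⇒ (0)+0+0+0+0+0   [A -> 0]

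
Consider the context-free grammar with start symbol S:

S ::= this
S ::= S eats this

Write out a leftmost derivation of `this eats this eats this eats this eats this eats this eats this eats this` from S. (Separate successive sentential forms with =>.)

S => S eats this => S eats this eats this => S eats this eats this eats this => S eats this eats this eats this eats this => S eats this eats this eats this eats this eats this => S eats this eats this eats this eats this eats this eats this => S eats this eats this eats this eats this eats this eats this eats this => this eats this eats this eats this eats this eats this eats this eats this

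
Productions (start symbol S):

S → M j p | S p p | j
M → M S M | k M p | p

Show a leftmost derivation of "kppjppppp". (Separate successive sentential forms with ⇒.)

S ⇒ Spp ⇒ Spppp ⇒ Mjppppp ⇒ kMpjppppp ⇒ kppjppppp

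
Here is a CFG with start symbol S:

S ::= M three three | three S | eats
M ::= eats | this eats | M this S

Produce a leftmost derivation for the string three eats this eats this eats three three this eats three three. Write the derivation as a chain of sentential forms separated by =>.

S => three S => three M three three => three M this S three three => three M this S this S three three => three M this S this S this S three three => three eats this S this S this S three three => three eats this eats this S this S three three => three eats this eats this M three three this S three three => three eats this eats this eats three three this S three three => three eats this eats this eats three three this eats three three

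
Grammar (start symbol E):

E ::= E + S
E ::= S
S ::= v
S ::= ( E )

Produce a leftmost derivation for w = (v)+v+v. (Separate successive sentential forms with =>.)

E=>E+S=>E+S+S=>S+S+S=>(E)+S+S=>(S)+S+S=>(v)+S+S=>(v)+v+S=>(v)+v+v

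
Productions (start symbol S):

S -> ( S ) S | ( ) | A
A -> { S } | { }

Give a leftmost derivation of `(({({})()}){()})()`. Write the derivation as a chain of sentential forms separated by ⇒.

S ⇒ (S)S ⇒ ((S)S)S ⇒ ((A)S)S ⇒ (({S})S)S ⇒ (({(S)S})S)S ⇒ (({(A)S})S)S ⇒ (({({})S})S)S ⇒ (({({})()})S)S ⇒ (({({})()})A)S ⇒ (({({})()}){S})S ⇒ (({({})()}){()})S ⇒ (({({})()}){()})()

S ⇒ (S)S   [S -> ( S ) S]
(S)S ⇒ ((S)S)S   [S -> ( S ) S]
((S)S)S ⇒ ((A)S)S   [S -> A]
((A)S)S ⇒ (({S})S)S   [A -> { S }]
(({S})S)S ⇒ (({(S)S})S)S   [S -> ( S ) S]
(({(S)S})S)S ⇒ (({(A)S})S)S   [S -> A]
(({(A)S})S)S ⇒ (({({})S})S)S   [A -> { }]
(({({})S})S)S ⇒ (({({})()})S)S   [S -> ( )]
(({({})()})S)S ⇒ (({({})()})A)S   [S -> A]
(({({})()})A)S ⇒ (({({})()}){S})S   [A -> { S }]
(({({})()}){S})S ⇒ (({({})()}){()})S   [S -> ( )]
(({({})()}){()})S ⇒ (({({})()}){()})()   [S -> ( )]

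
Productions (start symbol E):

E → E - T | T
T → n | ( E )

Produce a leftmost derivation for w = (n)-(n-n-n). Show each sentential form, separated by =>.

E => E-T   [E → E - T]
E-T => T-T   [E → T]
T-T => (E)-T   [T → ( E )]
(E)-T => (T)-T   [E → T]
(T)-T => (n)-T   [T → n]
(n)-T => (n)-(E)   [T → ( E )]
(n)-(E) => (n)-(E-T)   [E → E - T]
(n)-(E-T) => (n)-(E-T-T)   [E → E - T]
(n)-(E-T-T) => (n)-(T-T-T)   [E → T]
(n)-(T-T-T) => (n)-(n-T-T)   [T → n]
(n)-(n-T-T) => (n)-(n-n-T)   [T → n]
(n)-(n-n-T) => (n)-(n-n-n)   [T → n]

E => E-T => T-T => (E)-T => (T)-T => (n)-T => (n)-(E) => (n)-(E-T) => (n)-(E-T-T) => (n)-(T-T-T) => (n)-(n-T-T) => (n)-(n-n-T) => (n)-(n-n-n)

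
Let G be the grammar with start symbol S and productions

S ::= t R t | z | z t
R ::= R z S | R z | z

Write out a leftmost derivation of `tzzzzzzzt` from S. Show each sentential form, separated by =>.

S => tRt => tRzt => tRzSzt => tRzzSzt => tRzzzSzt => tRzzzzSzt => tzzzzzSzt => tzzzzzzzt

S => tRt   [S ::= t R t]
tRt => tRzt   [R ::= R z]
tRzt => tRzSzt   [R ::= R z S]
tRzSzt => tRzzSzt   [R ::= R z]
tRzzSzt => tRzzzSzt   [R ::= R z]
tRzzzSzt => tRzzzzSzt   [R ::= R z]
tRzzzzSzt => tzzzzzSzt   [R ::= z]
tzzzzzSzt => tzzzzzzzt   [S ::= z]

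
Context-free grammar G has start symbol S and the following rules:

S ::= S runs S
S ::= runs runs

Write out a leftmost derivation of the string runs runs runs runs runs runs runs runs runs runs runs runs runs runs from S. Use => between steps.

S => S runs S => S runs S runs S => S runs S runs S runs S => runs runs runs S runs S runs S => runs runs runs S runs S runs S runs S => runs runs runs runs runs runs S runs S runs S => runs runs runs runs runs runs runs runs runs S runs S => runs runs runs runs runs runs runs runs runs runs runs runs S => runs runs runs runs runs runs runs runs runs runs runs runs runs runs

S => S runs S   [S ::= S runs S]
S runs S => S runs S runs S   [S ::= S runs S]
S runs S runs S => S runs S runs S runs S   [S ::= S runs S]
S runs S runs S runs S => runs runs runs S runs S runs S   [S ::= runs runs]
runs runs runs S runs S runs S => runs runs runs S runs S runs S runs S   [S ::= S runs S]
runs runs runs S runs S runs S runs S => runs runs runs runs runs runs S runs S runs S   [S ::= runs runs]
runs runs runs runs runs runs S runs S runs S => runs runs runs runs runs runs runs runs runs S runs S   [S ::= runs runs]
runs runs runs runs runs runs runs runs runs S runs S => runs runs runs runs runs runs runs runs runs runs runs runs S   [S ::= runs runs]
runs runs runs runs runs runs runs runs runs runs runs runs S => runs runs runs runs runs runs runs runs runs runs runs runs runs runs   [S ::= runs runs]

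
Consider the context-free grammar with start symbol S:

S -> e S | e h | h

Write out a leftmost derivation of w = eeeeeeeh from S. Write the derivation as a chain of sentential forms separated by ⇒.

S ⇒ eS ⇒ eeS ⇒ eeeS ⇒ eeeeS ⇒ eeeeeS ⇒ eeeeeeS ⇒ eeeeeeeS ⇒ eeeeeeeh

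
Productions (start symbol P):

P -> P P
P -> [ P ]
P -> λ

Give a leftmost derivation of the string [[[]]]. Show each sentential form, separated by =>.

P => PP => [P]P => [PP]P => [[P]P]P => [[PP]P]P => [[[P]P]P]P => [[[]P]P]P => [[[]]P]P => [[[]]]P => [[[]]]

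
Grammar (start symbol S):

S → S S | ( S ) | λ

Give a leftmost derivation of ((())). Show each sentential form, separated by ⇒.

S ⇒ (S)   [S → ( S )]
(S) ⇒ ((S))   [S → ( S )]
((S)) ⇒ (((S)))   [S → ( S )]
(((S))) ⇒ ((()))   [S → λ]

S ⇒ (S) ⇒ ((S)) ⇒ (((S))) ⇒ ((()))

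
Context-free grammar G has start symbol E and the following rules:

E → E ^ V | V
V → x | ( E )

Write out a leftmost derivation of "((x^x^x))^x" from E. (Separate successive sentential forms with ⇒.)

E ⇒ E^V   [E → E ^ V]
E^V ⇒ V^V   [E → V]
V^V ⇒ (E)^V   [V → ( E )]
(E)^V ⇒ (V)^V   [E → V]
(V)^V ⇒ ((E))^V   [V → ( E )]
((E))^V ⇒ ((E^V))^V   [E → E ^ V]
((E^V))^V ⇒ ((E^V^V))^V   [E → E ^ V]
((E^V^V))^V ⇒ ((V^V^V))^V   [E → V]
((V^V^V))^V ⇒ ((x^V^V))^V   [V → x]
((x^V^V))^V ⇒ ((x^x^V))^V   [V → x]
((x^x^V))^V ⇒ ((x^x^x))^V   [V → x]
((x^x^x))^V ⇒ ((x^x^x))^x   [V → x]

E ⇒ E^V ⇒ V^V ⇒ (E)^V ⇒ (V)^V ⇒ ((E))^V ⇒ ((E^V))^V ⇒ ((E^V^V))^V ⇒ ((V^V^V))^V ⇒ ((x^V^V))^V ⇒ ((x^x^V))^V ⇒ ((x^x^x))^V ⇒ ((x^x^x))^x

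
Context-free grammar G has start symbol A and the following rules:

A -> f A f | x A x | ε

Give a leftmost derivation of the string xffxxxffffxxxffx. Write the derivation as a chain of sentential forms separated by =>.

A => xAx => xfAfx => xffAffx => xffxAxffx => xffxxAxxffx => xffxxxAxxxffx => xffxxxfAfxxxffx => xffxxxffAffxxxffx => xffxxxffffxxxffx

A => xAx   [A -> x A x]
xAx => xfAfx   [A -> f A f]
xfAfx => xffAffx   [A -> f A f]
xffAffx => xffxAxffx   [A -> x A x]
xffxAxffx => xffxxAxxffx   [A -> x A x]
xffxxAxxffx => xffxxxAxxxffx   [A -> x A x]
xffxxxAxxxffx => xffxxxfAfxxxffx   [A -> f A f]
xffxxxfAfxxxffx => xffxxxffAffxxxffx   [A -> f A f]
xffxxxffAffxxxffx => xffxxxffffxxxffx   [A -> ε]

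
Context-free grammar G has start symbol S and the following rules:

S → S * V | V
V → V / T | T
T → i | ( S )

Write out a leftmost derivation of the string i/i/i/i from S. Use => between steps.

S => V   [S → V]
V => V/T   [V → V / T]
V/T => V/T/T   [V → V / T]
V/T/T => V/T/T/T   [V → V / T]
V/T/T/T => T/T/T/T   [V → T]
T/T/T/T => i/T/T/T   [T → i]
i/T/T/T => i/i/T/T   [T → i]
i/i/T/T => i/i/i/T   [T → i]
i/i/i/T => i/i/i/i   [T → i]

S => V => V/T => V/T/T => V/T/T/T => T/T/T/T => i/T/T/T => i/i/T/T => i/i/i/T => i/i/i/i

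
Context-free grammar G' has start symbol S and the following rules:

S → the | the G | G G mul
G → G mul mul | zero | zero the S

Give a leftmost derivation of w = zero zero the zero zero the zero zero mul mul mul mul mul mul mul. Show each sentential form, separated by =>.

S => G G mul => zero G mul => zero G mul mul mul => zero zero the S mul mul mul => zero zero the G G mul mul mul mul => zero zero the zero G mul mul mul mul => zero zero the zero zero the S mul mul mul mul => zero zero the zero zero the G G mul mul mul mul mul => zero zero the zero zero the zero G mul mul mul mul mul => zero zero the zero zero the zero G mul mul mul mul mul mul mul => zero zero the zero zero the zero zero mul mul mul mul mul mul mul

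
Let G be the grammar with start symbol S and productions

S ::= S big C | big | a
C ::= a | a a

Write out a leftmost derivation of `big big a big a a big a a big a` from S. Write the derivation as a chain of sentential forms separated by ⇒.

S ⇒ S big C ⇒ S big C big C ⇒ S big C big C big C ⇒ S big C big C big C big C ⇒ big big C big C big C big C ⇒ big big a big C big C big C ⇒ big big a big a a big C big C ⇒ big big a big a a big a a big C ⇒ big big a big a a big a a big a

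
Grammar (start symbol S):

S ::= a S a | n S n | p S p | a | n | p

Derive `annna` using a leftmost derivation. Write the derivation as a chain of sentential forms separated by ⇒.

S ⇒ aSa ⇒ anSna ⇒ annna

S ⇒ aSa   [S ::= a S a]
aSa ⇒ anSna   [S ::= n S n]
anSna ⇒ annna   [S ::= n]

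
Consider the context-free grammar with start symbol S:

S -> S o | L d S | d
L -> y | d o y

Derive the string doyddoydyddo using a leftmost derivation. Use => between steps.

S=>LdS=>doydS=>doydLdS=>doyddoydS=>doyddoydLdS=>doyddoydydS=>doyddoydydSo=>doyddoydyddo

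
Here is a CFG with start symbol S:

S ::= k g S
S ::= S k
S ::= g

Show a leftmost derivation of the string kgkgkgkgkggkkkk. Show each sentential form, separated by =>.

S=>Sk=>Skk=>Skkk=>kgSkkk=>kgSkkkk=>kgkgSkkkk=>kgkgkgSkkkk=>kgkgkgkgSkkkk=>kgkgkgkgkgSkkkk=>kgkgkgkgkggkkkk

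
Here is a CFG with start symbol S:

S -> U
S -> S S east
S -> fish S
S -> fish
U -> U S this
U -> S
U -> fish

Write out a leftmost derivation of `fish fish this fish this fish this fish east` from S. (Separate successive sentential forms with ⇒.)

S ⇒ S S east   [S -> S S east]
S S east ⇒ U S east   [S -> U]
U S east ⇒ U S this S east   [U -> U S this]
U S this S east ⇒ U S this S this S east   [U -> U S this]
U S this S this S east ⇒ U S this S this S this S east   [U -> U S this]
U S this S this S this S east ⇒ fish S this S this S this S east   [U -> fish]
fish S this S this S this S east ⇒ fish fish this S this S this S east   [S -> fish]
fish fish this S this S this S east ⇒ fish fish this fish this S this S east   [S -> fish]
fish fish this fish this S this S east ⇒ fish fish this fish this fish this S east   [S -> fish]
fish fish this fish this fish this S east ⇒ fish fish this fish this fish this fish east   [S -> fish]

S ⇒ S S east ⇒ U S east ⇒ U S this S east ⇒ U S this S this S east ⇒ U S this S this S this S east ⇒ fish S this S this S this S east ⇒ fish fish this S this S this S east ⇒ fish fish this fish this S this S east ⇒ fish fish this fish this fish this S east ⇒ fish fish this fish this fish this fish east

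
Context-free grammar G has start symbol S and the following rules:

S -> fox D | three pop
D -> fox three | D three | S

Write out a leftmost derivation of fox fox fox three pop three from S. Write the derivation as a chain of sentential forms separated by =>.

S => fox D => fox S => fox fox D => fox fox D three => fox fox S three => fox fox fox D three => fox fox fox S three => fox fox fox three pop three

S => fox D   [S -> fox D]
fox D => fox S   [D -> S]
fox S => fox fox D   [S -> fox D]
fox fox D => fox fox D three   [D -> D three]
fox fox D three => fox fox S three   [D -> S]
fox fox S three => fox fox fox D three   [S -> fox D]
fox fox fox D three => fox fox fox S three   [D -> S]
fox fox fox S three => fox fox fox three pop three   [S -> three pop]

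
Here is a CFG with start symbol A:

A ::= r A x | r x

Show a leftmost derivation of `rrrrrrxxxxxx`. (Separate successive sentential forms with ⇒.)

A ⇒ rAx ⇒ rrAxx ⇒ rrrAxxx ⇒ rrrrAxxxx ⇒ rrrrrAxxxxx ⇒ rrrrrrxxxxxx

A ⇒ rAx   [A ::= r A x]
rAx ⇒ rrAxx   [A ::= r A x]
rrAxx ⇒ rrrAxxx   [A ::= r A x]
rrrAxxx ⇒ rrrrAxxxx   [A ::= r A x]
rrrrAxxxx ⇒ rrrrrAxxxxx   [A ::= r A x]
rrrrrAxxxxx ⇒ rrrrrrxxxxxx   [A ::= r x]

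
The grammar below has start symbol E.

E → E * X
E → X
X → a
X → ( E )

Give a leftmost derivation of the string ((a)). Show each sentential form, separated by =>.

E => X => (E) => (X) => ((E)) => ((X)) => ((a))

E => X   [E → X]
X => (E)   [X → ( E )]
(E) => (X)   [E → X]
(X) => ((E))   [X → ( E )]
((E)) => ((X))   [E → X]
((X)) => ((a))   [X → a]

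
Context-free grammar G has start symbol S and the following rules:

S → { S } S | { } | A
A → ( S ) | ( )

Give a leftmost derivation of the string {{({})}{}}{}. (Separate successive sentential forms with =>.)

S => {S}S => {{S}S}S => {{A}S}S => {{(S)}S}S => {{({})}S}S => {{({})}{}}S => {{({})}{}}{}

S => {S}S   [S → { S } S]
{S}S => {{S}S}S   [S → { S } S]
{{S}S}S => {{A}S}S   [S → A]
{{A}S}S => {{(S)}S}S   [A → ( S )]
{{(S)}S}S => {{({})}S}S   [S → { }]
{{({})}S}S => {{({})}{}}S   [S → { }]
{{({})}{}}S => {{({})}{}}{}   [S → { }]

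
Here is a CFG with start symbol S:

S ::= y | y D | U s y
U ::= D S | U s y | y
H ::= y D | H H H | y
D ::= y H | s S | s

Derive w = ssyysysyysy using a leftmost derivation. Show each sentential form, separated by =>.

S => Usy   [S ::= U s y]
Usy => DSsy   [U ::= D S]
DSsy => sSSsy   [D ::= s S]
sSSsy => sUsySsy   [S ::= U s y]
sUsySsy => sDSsySsy   [U ::= D S]
sDSsySsy => ssSSsySsy   [D ::= s S]
ssSSsySsy => ssySsySsy   [S ::= y]
ssySsySsy => ssyUsysySsy   [S ::= U s y]
ssyUsysySsy => ssyysysySsy   [U ::= y]
ssyysysySsy => ssyysysyysy   [S ::= y]

S=>Usy=>DSsy=>sSSsy=>sUsySsy=>sDSsySsy=>ssSSsySsy=>ssySsySsy=>ssyUsysySsy=>ssyysysySsy=>ssyysysyysy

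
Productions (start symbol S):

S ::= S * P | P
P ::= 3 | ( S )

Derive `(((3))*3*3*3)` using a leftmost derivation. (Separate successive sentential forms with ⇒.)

S ⇒ P   [S ::= P]
P ⇒ (S)   [P ::= ( S )]
(S) ⇒ (S*P)   [S ::= S * P]
(S*P) ⇒ (S*P*P)   [S ::= S * P]
(S*P*P) ⇒ (S*P*P*P)   [S ::= S * P]
(S*P*P*P) ⇒ (P*P*P*P)   [S ::= P]
(P*P*P*P) ⇒ ((S)*P*P*P)   [P ::= ( S )]
((S)*P*P*P) ⇒ ((P)*P*P*P)   [S ::= P]
((P)*P*P*P) ⇒ (((S))*P*P*P)   [P ::= ( S )]
(((S))*P*P*P) ⇒ (((P))*P*P*P)   [S ::= P]
(((P))*P*P*P) ⇒ (((3))*P*P*P)   [P ::= 3]
(((3))*P*P*P) ⇒ (((3))*3*P*P)   [P ::= 3]
(((3))*3*P*P) ⇒ (((3))*3*3*P)   [P ::= 3]
(((3))*3*3*P) ⇒ (((3))*3*3*3)   [P ::= 3]

S ⇒ P ⇒ (S) ⇒ (S*P) ⇒ (S*P*P) ⇒ (S*P*P*P) ⇒ (P*P*P*P) ⇒ ((S)*P*P*P) ⇒ ((P)*P*P*P) ⇒ (((S))*P*P*P) ⇒ (((P))*P*P*P) ⇒ (((3))*P*P*P) ⇒ (((3))*3*P*P) ⇒ (((3))*3*3*P) ⇒ (((3))*3*3*3)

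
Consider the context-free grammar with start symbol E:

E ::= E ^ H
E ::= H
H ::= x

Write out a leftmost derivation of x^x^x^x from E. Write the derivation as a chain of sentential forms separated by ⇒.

E ⇒ E^H   [E ::= E ^ H]
E^H ⇒ E^H^H   [E ::= E ^ H]
E^H^H ⇒ E^H^H^H   [E ::= E ^ H]
E^H^H^H ⇒ H^H^H^H   [E ::= H]
H^H^H^H ⇒ x^H^H^H   [H ::= x]
x^H^H^H ⇒ x^x^H^H   [H ::= x]
x^x^H^H ⇒ x^x^x^H   [H ::= x]
x^x^x^H ⇒ x^x^x^x   [H ::= x]

E ⇒ E^H ⇒ E^H^H ⇒ E^H^H^H ⇒ H^H^H^H ⇒ x^H^H^H ⇒ x^x^H^H ⇒ x^x^x^H ⇒ x^x^x^x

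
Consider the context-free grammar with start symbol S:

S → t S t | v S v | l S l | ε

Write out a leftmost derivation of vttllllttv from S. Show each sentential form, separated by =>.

S => vSv => vtStv => vttSttv => vttlSlttv => vttllSllttv => vttllllttv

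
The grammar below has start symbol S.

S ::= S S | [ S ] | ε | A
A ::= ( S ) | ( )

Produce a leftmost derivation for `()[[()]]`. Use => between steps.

S => SS => AS => ()S => ()[S] => ()[[S]] => ()[[A]] => ()[[()]]

S => SS   [S ::= S S]
SS => AS   [S ::= A]
AS => ()S   [A ::= ( )]
()S => ()[S]   [S ::= [ S ]]
()[S] => ()[[S]]   [S ::= [ S ]]
()[[S]] => ()[[A]]   [S ::= A]
()[[A]] => ()[[()]]   [A ::= ( )]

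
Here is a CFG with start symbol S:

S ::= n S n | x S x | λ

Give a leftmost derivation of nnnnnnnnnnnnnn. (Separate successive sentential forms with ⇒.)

S ⇒ nSn   [S ::= n S n]
nSn ⇒ nnSnn   [S ::= n S n]
nnSnn ⇒ nnnSnnn   [S ::= n S n]
nnnSnnn ⇒ nnnnSnnnn   [S ::= n S n]
nnnnSnnnn ⇒ nnnnnSnnnnn   [S ::= n S n]
nnnnnSnnnnn ⇒ nnnnnnSnnnnnn   [S ::= n S n]
nnnnnnSnnnnnn ⇒ nnnnnnnSnnnnnnn   [S ::= n S n]
nnnnnnnSnnnnnnn ⇒ nnnnnnnnnnnnnn   [S ::= λ]

S⇒nSn⇒nnSnn⇒nnnSnnn⇒nnnnSnnnn⇒nnnnnSnnnnn⇒nnnnnnSnnnnnn⇒nnnnnnnSnnnnnnn⇒nnnnnnnnnnnnnn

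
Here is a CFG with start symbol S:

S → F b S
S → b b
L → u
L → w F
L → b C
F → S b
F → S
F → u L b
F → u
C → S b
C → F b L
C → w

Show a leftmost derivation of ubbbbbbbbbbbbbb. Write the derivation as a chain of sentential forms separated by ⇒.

S ⇒ FbS   [S → F b S]
FbS ⇒ SbbS   [F → S b]
SbbS ⇒ FbSbbS   [S → F b S]
FbSbbS ⇒ SbSbbS   [F → S]
SbSbbS ⇒ FbSbSbbS   [S → F b S]
FbSbSbbS ⇒ SbbSbSbbS   [F → S b]
SbbSbSbbS ⇒ FbSbbSbSbbS   [S → F b S]
FbSbbSbSbbS ⇒ ubSbbSbSbbS   [F → u]
ubSbbSbSbbS ⇒ ubbbbbSbSbbS   [S → b b]
ubbbbbSbSbbS ⇒ ubbbbbbbbSbbS   [S → b b]
ubbbbbbbbSbbS ⇒ ubbbbbbbbbbbbS   [S → b b]
ubbbbbbbbbbbbS ⇒ ubbbbbbbbbbbbbb   [S → b b]

S ⇒ FbS ⇒ SbbS ⇒ FbSbbS ⇒ SbSbbS ⇒ FbSbSbbS ⇒ SbbSbSbbS ⇒ FbSbbSbSbbS ⇒ ubSbbSbSbbS ⇒ ubbbbbSbSbbS ⇒ ubbbbbbbbSbbS ⇒ ubbbbbbbbbbbbS ⇒ ubbbbbbbbbbbbbb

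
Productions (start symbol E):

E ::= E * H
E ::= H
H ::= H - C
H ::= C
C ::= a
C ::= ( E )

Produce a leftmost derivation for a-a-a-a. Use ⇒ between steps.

E ⇒ H   [E ::= H]
H ⇒ H-C   [H ::= H - C]
H-C ⇒ H-C-C   [H ::= H - C]
H-C-C ⇒ H-C-C-C   [H ::= H - C]
H-C-C-C ⇒ C-C-C-C   [H ::= C]
C-C-C-C ⇒ a-C-C-C   [C ::= a]
a-C-C-C ⇒ a-a-C-C   [C ::= a]
a-a-C-C ⇒ a-a-a-C   [C ::= a]
a-a-a-C ⇒ a-a-a-a   [C ::= a]

E ⇒ H ⇒ H-C ⇒ H-C-C ⇒ H-C-C-C ⇒ C-C-C-C ⇒ a-C-C-C ⇒ a-a-C-C ⇒ a-a-a-C ⇒ a-a-a-a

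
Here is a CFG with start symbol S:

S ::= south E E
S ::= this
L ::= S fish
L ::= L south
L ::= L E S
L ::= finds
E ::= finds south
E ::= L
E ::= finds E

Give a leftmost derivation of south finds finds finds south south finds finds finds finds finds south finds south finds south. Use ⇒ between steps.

S ⇒ south E E   [S ::= south E E]
south E E ⇒ south L E   [E ::= L]
south L E ⇒ south L E S E   [L ::= L E S]
south L E S E ⇒ south finds E S E   [L ::= finds]
south finds E S E ⇒ south finds finds E S E   [E ::= finds E]
south finds finds E S E ⇒ south finds finds finds south S E   [E ::= finds south]
south finds finds finds south S E ⇒ south finds finds finds south south E E E   [S ::= south E E]
south finds finds finds south south E E E ⇒ south finds finds finds south south finds E E E   [E ::= finds E]
south finds finds finds south south finds E E E ⇒ south finds finds finds south south finds finds E E E   [E ::= finds E]
south finds finds finds south south finds finds E E E ⇒ south finds finds finds south south finds finds finds E E E   [E ::= finds E]
south finds finds finds south south finds finds finds E E E ⇒ south finds finds finds south south finds finds finds finds E E E   [E ::= finds E]
south finds finds finds south south finds finds finds finds E E E ⇒ south finds finds finds south south finds finds finds finds finds south E E   [E ::= finds south]
south finds finds finds south south finds finds finds finds finds south E E ⇒ south finds finds finds south south finds finds finds finds finds south finds south E   [E ::= finds south]
south finds finds finds south south finds finds finds finds finds south finds south E ⇒ south finds finds finds south south finds finds finds finds finds south finds south finds south   [E ::= finds south]

S ⇒ south E E ⇒ south L E ⇒ south L E S E ⇒ south finds E S E ⇒ south finds finds E S E ⇒ south finds finds finds south S E ⇒ south finds finds finds south south E E E ⇒ south finds finds finds south south finds E E E ⇒ south finds finds finds south south finds finds E E E ⇒ south finds finds finds south south finds finds finds E E E ⇒ south finds finds finds south south finds finds finds finds E E E ⇒ south finds finds finds south south finds finds finds finds finds south E E ⇒ south finds finds finds south south finds finds finds finds finds south finds south E ⇒ south finds finds finds south south finds finds finds finds finds south finds south finds south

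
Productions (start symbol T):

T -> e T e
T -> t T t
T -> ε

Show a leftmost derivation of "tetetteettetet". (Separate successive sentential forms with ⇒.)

T⇒tTt⇒teTet⇒tetTtet⇒teteTetet⇒tetetTtetet⇒tetettTttetet⇒tetetteTettetet⇒tetetteettetet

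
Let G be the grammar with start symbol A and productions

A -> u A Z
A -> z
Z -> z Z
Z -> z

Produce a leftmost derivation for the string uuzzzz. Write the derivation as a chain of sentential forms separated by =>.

A => uAZ => uuAZZ => uuzZZ => uuzzZZ => uuzzzZ => uuzzzz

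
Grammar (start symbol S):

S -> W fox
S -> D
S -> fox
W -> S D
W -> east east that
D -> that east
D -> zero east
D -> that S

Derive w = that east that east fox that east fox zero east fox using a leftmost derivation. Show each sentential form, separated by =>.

S => W fox => S D fox => W fox D fox => S D fox D fox => W fox D fox D fox => S D fox D fox D fox => D D fox D fox D fox => that east D fox D fox D fox => that east that east fox D fox D fox => that east that east fox that east fox D fox => that east that east fox that east fox zero east fox

S => W fox   [S -> W fox]
W fox => S D fox   [W -> S D]
S D fox => W fox D fox   [S -> W fox]
W fox D fox => S D fox D fox   [W -> S D]
S D fox D fox => W fox D fox D fox   [S -> W fox]
W fox D fox D fox => S D fox D fox D fox   [W -> S D]
S D fox D fox D fox => D D fox D fox D fox   [S -> D]
D D fox D fox D fox => that east D fox D fox D fox   [D -> that east]
that east D fox D fox D fox => that east that east fox D fox D fox   [D -> that east]
that east that east fox D fox D fox => that east that east fox that east fox D fox   [D -> that east]
that east that east fox that east fox D fox => that east that east fox that east fox zero east fox   [D -> zero east]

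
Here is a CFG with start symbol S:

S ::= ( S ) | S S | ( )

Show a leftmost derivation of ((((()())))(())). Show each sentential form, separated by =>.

S=>(S)=>(SS)=>((S)S)=>(((S))S)=>((((S)))S)=>((((SS)))S)=>((((()S)))S)=>((((()())))S)=>((((()())))(S))=>((((()())))(()))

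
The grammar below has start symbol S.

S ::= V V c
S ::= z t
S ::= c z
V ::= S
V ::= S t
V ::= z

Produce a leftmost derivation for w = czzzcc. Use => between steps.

S => VVc => SVc => czVc => czSc => czVVcc => czzVcc => czzzcc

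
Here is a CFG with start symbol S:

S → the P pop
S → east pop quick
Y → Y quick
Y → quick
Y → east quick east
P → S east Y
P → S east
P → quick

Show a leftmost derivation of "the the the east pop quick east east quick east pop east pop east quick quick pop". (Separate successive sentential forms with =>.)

S => the P pop => the S east Y pop => the the P pop east Y pop => the the S east pop east Y pop => the the the P pop east pop east Y pop => the the the S east Y pop east pop east Y pop => the the the east pop quick east Y pop east pop east Y pop => the the the east pop quick east east quick east pop east pop east Y pop => the the the east pop quick east east quick east pop east pop east Y quick pop => the the the east pop quick east east quick east pop east pop east quick quick pop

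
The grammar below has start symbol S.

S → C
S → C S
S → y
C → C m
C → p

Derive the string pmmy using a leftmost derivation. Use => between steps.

S => CS => CmS => CmmS => pmmS => pmmy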